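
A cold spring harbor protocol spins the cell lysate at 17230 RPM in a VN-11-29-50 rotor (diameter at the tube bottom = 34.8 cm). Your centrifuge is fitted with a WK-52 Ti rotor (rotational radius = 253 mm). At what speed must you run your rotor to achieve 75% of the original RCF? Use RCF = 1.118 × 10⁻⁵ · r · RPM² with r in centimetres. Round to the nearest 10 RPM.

Original rotor: r = 34.8 / 2 = 17.4 cm
RCF_original = 1.118 × 10⁻⁵ × 17.4 × (17230)² = 1.118 × 10⁻⁵ × 17.4 × 296,872,900 ≈ 57,751.3 × g
Target RCF = 0.75 × 57,751.3 ≈ 43,313.5 × g
Your rotor: r = 253 mm = 25.3 cm
43,313.5 = 1.118 × 10⁻⁵ × 25.3 × N²
N² = 43,313.5 / (28.2854 × 10⁻⁵) = 153,130,237
N ≈ √153,130,237 ≈ 12,374.6

12370 RPM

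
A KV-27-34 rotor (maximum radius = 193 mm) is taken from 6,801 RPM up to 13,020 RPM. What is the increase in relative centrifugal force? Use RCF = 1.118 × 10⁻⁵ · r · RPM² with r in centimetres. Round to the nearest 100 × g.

26600 x g

r = 193 mm = 19.3 cm
RCF₁ = 1.118 × 10⁻⁵ × 19.3 × (6801)² = 1.118 × 10⁻⁵ × 19.3 × 46,253,601 ≈ 9,980.3 × g
RCF₂ = 1.118 × 10⁻⁵ × 19.3 × (13020)² = 1.118 × 10⁻⁵ × 19.3 × 169,520,400 ≈ 36,578.1 × g
Increase = 36,578.1 − 9,980.3 = 26,597.8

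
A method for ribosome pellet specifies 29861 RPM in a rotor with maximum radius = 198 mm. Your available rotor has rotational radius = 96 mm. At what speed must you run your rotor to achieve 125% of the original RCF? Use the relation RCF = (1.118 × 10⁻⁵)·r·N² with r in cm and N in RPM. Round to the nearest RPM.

Original rotor: r = 198 mm = 19.8 cm
RCF_original = 1.118 × 10⁻⁵ × 19.8 × (29861)² = 1.118 × 10⁻⁵ × 19.8 × 891,679,321 ≈ 197,385.7 × g
Target RCF = 1.25 × 197,385.7 ≈ 246,732.1 × g
Your rotor: r = 96 mm = 9.6 cm
246,732.1 = 1.118 × 10⁻⁵ × 9.6 × N²
N² = 246,732.1 / (10.7328 × 10⁻⁵) = 2,298,860,502
N ≈ √2,298,860,502 ≈ 47,946.4

≈ 47946 RPM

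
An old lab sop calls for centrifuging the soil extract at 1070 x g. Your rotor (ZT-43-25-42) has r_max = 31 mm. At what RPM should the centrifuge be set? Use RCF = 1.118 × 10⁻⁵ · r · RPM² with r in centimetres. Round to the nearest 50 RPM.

r = 31 mm = 3.1 cm
1,070 = 1.118 × 10⁻⁵ × 3.1 × N²
N² = 1,070 / (3.4658 × 10⁻⁵) = 30,873,103
N ≈ √30,873,103 ≈ 5,556.4

≈ 5550 RPM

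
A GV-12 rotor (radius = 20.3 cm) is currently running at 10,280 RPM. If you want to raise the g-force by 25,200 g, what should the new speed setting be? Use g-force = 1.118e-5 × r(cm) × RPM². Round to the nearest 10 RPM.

N₂ ≈ 14720 RPM

Current RCF = 1.118 × 10⁻⁵ × 20.3 × (10280)² = 1.118 × 10⁻⁵ × 20.3 × 105,678,400 ≈ 23,984.1 × g
Target RCF = 23,984.1 + 25,200 = 49,184.1 × g
N² = 49,184.1 / (22.6954 × 10⁻⁵) = 216,713,960
N ≈ √216,713,960 ≈ 14,721.2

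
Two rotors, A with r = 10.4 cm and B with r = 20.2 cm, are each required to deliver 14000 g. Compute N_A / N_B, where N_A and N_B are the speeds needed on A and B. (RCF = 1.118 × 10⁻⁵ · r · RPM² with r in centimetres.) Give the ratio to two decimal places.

At fixed RCF, N ∝ 1/√r, so N_A/N_B = √(r_B/r_A) = √(20.2/10.4) = √1.942308 = 1.3937.

1.39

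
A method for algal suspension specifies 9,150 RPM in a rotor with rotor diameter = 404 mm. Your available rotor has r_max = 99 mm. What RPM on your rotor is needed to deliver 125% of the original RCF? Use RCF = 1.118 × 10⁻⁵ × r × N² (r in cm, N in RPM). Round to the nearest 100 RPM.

14600 RPM

Original rotor: r = 404 mm / 2 = 202 mm = 20.2 cm
RCF_original = 1.118 × 10⁻⁵ × 20.2 × (9150)² = 1.118 × 10⁻⁵ × 20.2 × 83,722,500 ≈ 18,907.6 × g
Target RCF = 1.25 × 18,907.6 ≈ 23,634.5 × g
Your rotor: r = 99 mm = 9.9 cm
23,634.5 = 1.118 × 10⁻⁵ × 9.9 × N²
N² = 23,634.5 / (11.0682 × 10⁻⁵) = 213,535,173
N ≈ √213,535,173 ≈ 14,612.8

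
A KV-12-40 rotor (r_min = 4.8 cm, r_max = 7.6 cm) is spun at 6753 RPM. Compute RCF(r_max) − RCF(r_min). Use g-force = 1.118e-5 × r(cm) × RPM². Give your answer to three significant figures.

RCF_max = 1.118 × 10⁻⁵ × 7.6 × (6753)² = 1.118 × 10⁻⁵ × 7.6 × 45,603,009 ≈ 3,874.8 × g
RCF_min = 1.118 × 10⁻⁵ × 4.8 × (6753)² = 1.118 × 10⁻⁵ × 4.8 × 45,603,009 ≈ 2,447.2 × g
ΔRCF = 3,874.8 − 2,447.2 = 1,427.6

ΔRCF ≈ 1430 x g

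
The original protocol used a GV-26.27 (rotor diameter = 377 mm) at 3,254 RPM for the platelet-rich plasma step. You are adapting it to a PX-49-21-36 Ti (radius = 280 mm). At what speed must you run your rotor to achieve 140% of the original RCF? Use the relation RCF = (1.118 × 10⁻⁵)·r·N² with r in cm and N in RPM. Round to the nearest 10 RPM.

Original rotor: r = 377 mm / 2 = 188.5 mm = 18.85 cm
RCF_original = 1.118 × 10⁻⁵ × 18.85 × (3254)² = 1.118 × 10⁻⁵ × 18.85 × 10,588,516 ≈ 2,231.5 × g
Target RCF = 1.4 × 2,231.5 ≈ 3,124.1 × g
Your rotor: r = 280 mm = 28.0 cm
3,124.1 = 1.118 × 10⁻⁵ × 28 × N²
N² = 3,124.1 / (31.304 × 10⁻⁵) = 9,979,875
N ≈ √9,979,875 ≈ 3,159.1

≈ 3160 RPM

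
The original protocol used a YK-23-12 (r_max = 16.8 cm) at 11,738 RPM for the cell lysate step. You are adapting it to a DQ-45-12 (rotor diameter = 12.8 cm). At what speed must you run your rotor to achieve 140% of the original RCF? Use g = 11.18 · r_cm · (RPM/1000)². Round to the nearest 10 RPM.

22500 RPM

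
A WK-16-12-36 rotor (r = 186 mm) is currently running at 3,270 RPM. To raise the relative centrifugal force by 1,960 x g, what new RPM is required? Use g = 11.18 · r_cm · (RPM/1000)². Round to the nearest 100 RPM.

r = 186 mm = 18.6 cm
Current RCF = 11.18 × 18.6 × (3.27)² = 11.18 × 18.6 × 10.6929 ≈ 2,223.6 × g
Target RCF = 2,223.6 + 1,960 = 4,183.6 × g
(N/1000)² = 4,183.6 / 207.948 = 20.11849
N = 1000 × √20.11849 ≈ 4,485.4

4500 RPM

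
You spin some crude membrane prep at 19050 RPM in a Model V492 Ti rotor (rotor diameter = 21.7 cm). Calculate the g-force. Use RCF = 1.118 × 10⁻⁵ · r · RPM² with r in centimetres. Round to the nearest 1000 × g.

≈ 44000 x g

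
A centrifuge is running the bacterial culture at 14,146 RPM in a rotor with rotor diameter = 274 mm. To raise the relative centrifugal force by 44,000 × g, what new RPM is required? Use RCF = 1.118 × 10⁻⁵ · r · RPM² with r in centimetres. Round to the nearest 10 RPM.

≈ 22080 RPM

r = 274 mm / 2 = 137 mm = 13.7 cm
Current RCF = 1.118 × 10⁻⁵ × 13.7 × (14146)² = 1.118 × 10⁻⁵ × 13.7 × 200,109,316 ≈ 30,649.9 × g
Target RCF = 30,649.9 + 44,000 = 74,649.9 × g
N² = 74,649.9 / (15.3166 × 10⁻⁵) = 487,379,053
N ≈ √487,379,053 ≈ 22,076.7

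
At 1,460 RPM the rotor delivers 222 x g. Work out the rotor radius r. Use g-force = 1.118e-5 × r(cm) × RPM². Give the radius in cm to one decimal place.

RCF = 1.118 × 10⁻⁵ × r × N²
222 = 1.118 × 10⁻⁵ × r × (1460)²
r = 222 / (1.118 × 10⁻⁵ × 2,131,600) = 222 / 23.83129 ≈ 9.315 cm

≈ 9.3 cm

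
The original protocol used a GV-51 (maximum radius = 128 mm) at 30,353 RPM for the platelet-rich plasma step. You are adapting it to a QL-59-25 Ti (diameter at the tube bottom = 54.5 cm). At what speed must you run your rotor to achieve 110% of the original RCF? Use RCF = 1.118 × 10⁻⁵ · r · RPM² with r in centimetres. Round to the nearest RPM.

Original rotor: r = 128 mm = 12.8 cm
RCF_original = 1.118 × 10⁻⁵ × 12.8 × (30353)² = 1.118 × 10⁻⁵ × 12.8 × 921,304,609 ≈ 131,842.4 × g
Target RCF = 1.1 × 131,842.4 ≈ 145,026.6 × g
Your rotor: r = 54.5 / 2 = 27.25 cm
145,026.6 = 1.118 × 10⁻⁵ × 27.25 × N²
N² = 145,026.6 / (30.4655 × 10⁻⁵) = 476,035,516
N ≈ √476,035,516 ≈ 21,818.2

≈ 21818 RPM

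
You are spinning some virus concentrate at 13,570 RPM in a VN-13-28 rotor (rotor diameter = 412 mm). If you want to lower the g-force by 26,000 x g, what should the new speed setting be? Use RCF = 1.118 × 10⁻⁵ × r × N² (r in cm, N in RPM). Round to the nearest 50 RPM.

r = 412 mm / 2 = 206 mm = 20.6 cm
Current RCF = 1.118 × 10⁻⁵ × 20.6 × (13570)² = 1.118 × 10⁻⁵ × 20.6 × 184,144,900 ≈ 42,410 × g
Target RCF = 42,410 − 26,000 = 16,410 × g
N² = 16,410 / (23.0308 × 10⁻⁵) = 71,252,410
N ≈ √71,252,410 ≈ 8,441.1

8450 RPM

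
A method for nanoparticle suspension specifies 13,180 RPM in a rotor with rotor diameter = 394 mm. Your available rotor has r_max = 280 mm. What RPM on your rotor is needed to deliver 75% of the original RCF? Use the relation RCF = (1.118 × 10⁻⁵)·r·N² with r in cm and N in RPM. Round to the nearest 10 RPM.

≈ 9570 RPM

Original rotor: r = 394 mm / 2 = 197 mm = 19.7 cm
RCF_original = 1.118 × 10⁻⁵ × 19.7 × (13180)² = 1.118 × 10⁻⁵ × 19.7 × 173,712,400 ≈ 38,259.5 × g
Target RCF = 0.75 × 38,259.5 ≈ 28,694.6 × g
Your rotor: r = 280 mm = 28.0 cm
28,694.6 = 1.118 × 10⁻⁵ × 28 × N²
N² = 28,694.6 / (31.304 × 10⁻⁵) = 91,664,324
N ≈ √91,664,324 ≈ 9,574.1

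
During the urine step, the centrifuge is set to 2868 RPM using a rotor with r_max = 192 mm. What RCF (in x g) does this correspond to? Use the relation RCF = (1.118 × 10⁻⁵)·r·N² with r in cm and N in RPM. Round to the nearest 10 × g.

1770 x g

r = 192 mm = 19.2 cm
RCF = 1.118 × 10⁻⁵ × 19.2 × (2868)² = 1.118 × 10⁻⁵ × 19.2 × 8,225,424 ≈ 1,765.6 × g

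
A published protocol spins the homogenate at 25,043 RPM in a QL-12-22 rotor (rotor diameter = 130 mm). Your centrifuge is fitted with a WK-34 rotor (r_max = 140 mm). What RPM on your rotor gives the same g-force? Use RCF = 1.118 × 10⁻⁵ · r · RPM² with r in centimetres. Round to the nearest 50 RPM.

Original rotor: r = 130 mm / 2 = 65 mm = 6.5 cm
RCF = 1.118 × 10⁻⁵ × r × N²
RCF_original = 1.118 × 10⁻⁵ × 6.5 × (25043)² = 1.118 × 10⁻⁵ × 6.5 × 627,151,849 ≈ 45,575.1 × g
Your rotor: r = 140 mm = 14.0 cm
45,575.1 = 1.118 × 10⁻⁵ × 14 × N²
N² = 45,575.1 / (15.652 × 10⁻⁵) = 291,177,485
N ≈ √291,177,485 ≈ 17,063.9

≈ 17050 RPM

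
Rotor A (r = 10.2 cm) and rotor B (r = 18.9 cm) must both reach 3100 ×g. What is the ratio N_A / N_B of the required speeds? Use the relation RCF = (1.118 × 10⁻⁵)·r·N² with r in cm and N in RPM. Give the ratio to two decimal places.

1.36

At fixed RCF, N ∝ 1/√r, so N_A/N_B = √(r_B/r_A) = √(18.9/10.2) = √1.852941 = 1.3612.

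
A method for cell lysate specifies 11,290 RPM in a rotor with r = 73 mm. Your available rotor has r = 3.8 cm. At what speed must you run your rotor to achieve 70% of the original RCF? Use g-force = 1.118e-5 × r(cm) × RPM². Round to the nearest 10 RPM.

≈ 13090 RPM

Original rotor: r = 73 mm = 7.3 cm
RCF_original = 1.118 × 10⁻⁵ × 7.3 × (11290)² = 1.118 × 10⁻⁵ × 7.3 × 127,464,100 ≈ 10,402.9 × g
Target RCF = 0.7 × 10,402.9 ≈ 7,282 × g
7,282 = 1.118 × 10⁻⁵ × 3.8 × N²
N² = 7,282 / (4.2484 × 10⁻⁵) = 171,405,706
N ≈ √171,405,706 ≈ 13,092.2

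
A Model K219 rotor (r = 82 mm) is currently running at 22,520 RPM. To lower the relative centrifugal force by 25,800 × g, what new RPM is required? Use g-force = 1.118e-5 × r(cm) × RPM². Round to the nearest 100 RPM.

r = 82 mm = 8.2 cm
Current RCF = 1.118 × 10⁻⁵ × 8.2 × (22520)² = 1.118 × 10⁻⁵ × 8.2 × 507,150,400 ≈ 46,493.5 × g
Target RCF = 46,493.5 − 25,800 = 20,693.5 × g
N² = 20,693.5 / (9.1676 × 10⁻⁵) = 225,724,290
N ≈ √225,724,290 ≈ 15,024.1

≈ 15000 RPM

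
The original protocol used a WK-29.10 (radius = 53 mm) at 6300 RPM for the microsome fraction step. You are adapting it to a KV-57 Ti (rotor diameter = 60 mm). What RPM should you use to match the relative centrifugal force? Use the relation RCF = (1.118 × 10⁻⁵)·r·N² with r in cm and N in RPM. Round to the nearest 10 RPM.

≈ 8370 RPM

Original rotor: r = 53 mm = 5.3 cm
RCF = 1.118 × 10⁻⁵ × r × N²
RCF_original = 1.118 × 10⁻⁵ × 5.3 × (6300)² = 1.118 × 10⁻⁵ × 5.3 × 39,690,000 ≈ 2,351.8 × g
Your rotor: r = 60 mm / 2 = 30 mm = 3 cm
2,351.8 = 1.118 × 10⁻⁵ × 3 × N²
N² = 2,351.8 / (3.354 × 10⁻⁵) = 70,119,261
N ≈ √70,119,261 ≈ 8,373.7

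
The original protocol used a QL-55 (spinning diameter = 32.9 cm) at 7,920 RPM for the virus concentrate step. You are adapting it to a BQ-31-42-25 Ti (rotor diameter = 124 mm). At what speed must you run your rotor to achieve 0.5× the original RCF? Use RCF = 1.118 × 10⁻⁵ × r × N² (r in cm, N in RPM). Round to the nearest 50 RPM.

≈ 9100 RPM

Original rotor: r = 32.9 / 2 = 16.45 cm
RCF = 1.118 × 10⁻⁵ × r × N²
RCF_original = 1.118 × 10⁻⁵ × 16.45 × (7920)² = 1.118 × 10⁻⁵ × 16.45 × 62,726,400 ≈ 11,536.1 × g
Target RCF = 0.5 × 11,536.1 ≈ 5,768.1 × g
Your rotor: r = 124 mm / 2 = 62 mm = 6.2 cm
5,768.1 = 1.118 × 10⁻⁵ × 6.2 × N²
N² = 5,768.1 / (6.9316 × 10⁻⁵) = 83,214,554
N ≈ √83,214,554 ≈ 9,122.2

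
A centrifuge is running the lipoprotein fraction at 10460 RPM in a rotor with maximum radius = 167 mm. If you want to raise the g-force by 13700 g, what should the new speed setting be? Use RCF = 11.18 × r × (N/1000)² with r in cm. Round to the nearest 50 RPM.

r = 167 mm = 16.7 cm
Current RCF = 11.18 × 16.7 × (10.46)² = 11.18 × 16.7 × 109.4116 ≈ 20,427.8 × g
Target RCF = 20,427.8 + 13,700 = 34,127.8 × g
(N/1000)² = 34,127.8 / 186.706 = 182.789
N = 1000 × √182.789 ≈ 13,519.9

13500 RPM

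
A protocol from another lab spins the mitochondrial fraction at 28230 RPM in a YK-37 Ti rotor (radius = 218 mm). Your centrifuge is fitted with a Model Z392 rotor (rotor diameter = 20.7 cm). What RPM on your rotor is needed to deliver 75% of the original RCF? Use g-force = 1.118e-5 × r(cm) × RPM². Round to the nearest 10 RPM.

35480 RPM

Original rotor: r = 218 mm = 21.8 cm
RCF_original = 1.118 × 10⁻⁵ × 21.8 × (28230)² = 1.118 × 10⁻⁵ × 21.8 × 796,932,900 ≈ 194,231.7 × g
Target RCF = 0.75 × 194,231.7 ≈ 145,673.8 × g
Your rotor: r = 20.7 / 2 = 10.35 cm
145,673.8 = 1.118 × 10⁻⁵ × 10.35 × N²
N² = 145,673.8 / (11.5713 × 10⁻⁵) = 1,258,923,371
N ≈ √1,258,923,371 ≈ 35,481.3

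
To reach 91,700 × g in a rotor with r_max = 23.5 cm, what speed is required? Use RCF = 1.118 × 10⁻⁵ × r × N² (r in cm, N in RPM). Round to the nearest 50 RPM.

18700 RPM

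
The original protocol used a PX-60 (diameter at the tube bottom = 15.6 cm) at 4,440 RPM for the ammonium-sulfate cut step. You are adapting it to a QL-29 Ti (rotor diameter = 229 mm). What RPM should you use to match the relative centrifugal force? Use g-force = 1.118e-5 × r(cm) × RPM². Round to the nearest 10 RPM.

Original rotor: r = 15.6 / 2 = 7.8 cm
RCF_original = 1.118 × 10⁻⁵ × 7.8 × (4440)² = 1.118 × 10⁻⁵ × 7.8 × 19,713,600 ≈ 1,719.1 × g
Your rotor: r = 229 mm / 2 = 114.5 mm = 11.45 cm
1,719.1 = 1.118 × 10⁻⁵ × 11.45 × N²
N² = 1,719.1 / (12.8011 × 10⁻⁵) = 13,429,315
N ≈ √13,429,315 ≈ 3,664.6

≈ 3660 RPM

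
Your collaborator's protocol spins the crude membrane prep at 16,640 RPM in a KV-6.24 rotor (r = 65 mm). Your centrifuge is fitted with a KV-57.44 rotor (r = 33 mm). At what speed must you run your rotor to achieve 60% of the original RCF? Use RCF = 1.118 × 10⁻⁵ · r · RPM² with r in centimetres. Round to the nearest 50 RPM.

18100 RPM

Original rotor: r = 65 mm = 6.5 cm
RCF_original = 1.118 × 10⁻⁵ × 6.5 × (16640)² = 1.118 × 10⁻⁵ × 6.5 × 276,889,600 ≈ 20,121.6 × g
Target RCF = 0.6 × 20,121.6 ≈ 12,073 × g
Your rotor: r = 33 mm = 3.3 cm
12,073 = 1.118 × 10⁻⁵ × 3.3 × N²
N² = 12,073 / (3.6894 × 10⁻⁵) = 327,234,781
N ≈ √327,234,781 ≈ 18,089.6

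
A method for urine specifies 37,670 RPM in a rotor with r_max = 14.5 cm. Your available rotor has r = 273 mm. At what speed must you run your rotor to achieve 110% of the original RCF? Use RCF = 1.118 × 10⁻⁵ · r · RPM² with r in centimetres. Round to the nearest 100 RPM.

28800 RPM

RCF = 1.118 × 10⁻⁵ × r × N²
RCF_original = 1.118 × 10⁻⁵ × 14.5 × (37670)² = 1.118 × 10⁻⁵ × 14.5 × 1,419,028,900 ≈ 230,038.8 × g
Target RCF = 1.1 × 230,038.8 ≈ 253,042.7 × g
Your rotor: r = 273 mm = 27.3 cm
253,042.7 = 1.118 × 10⁻⁵ × 27.3 × N²
N² = 253,042.7 / (30.5214 × 10⁻⁵) = 829,066,491
N ≈ √829,066,491 ≈ 28,793.5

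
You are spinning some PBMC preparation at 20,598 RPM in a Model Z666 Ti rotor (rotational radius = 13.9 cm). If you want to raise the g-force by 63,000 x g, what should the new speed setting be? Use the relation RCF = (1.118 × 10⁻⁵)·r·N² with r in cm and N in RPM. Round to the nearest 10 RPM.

≈ 28800 RPM

Current RCF = 1.118 × 10⁻⁵ × 13.9 × (20598)² = 1.118 × 10⁻⁵ × 13.9 × 424,277,604 ≈ 65,933.6 × g
Target RCF = 65,933.6 + 63,000 = 128,933.6 × g
N² = 128,933.6 / (15.5402 × 10⁻⁵) = 829,677,868
N ≈ √829,677,868 ≈ 28,804.1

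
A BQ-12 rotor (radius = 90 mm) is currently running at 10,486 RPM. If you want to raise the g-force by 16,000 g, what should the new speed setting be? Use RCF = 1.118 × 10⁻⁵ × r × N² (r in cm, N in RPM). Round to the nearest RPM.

N₂ ≈ 16400 RPM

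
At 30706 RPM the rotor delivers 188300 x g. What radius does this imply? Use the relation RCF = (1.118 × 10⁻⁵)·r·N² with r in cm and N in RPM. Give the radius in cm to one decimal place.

17.9 cm

RCF = 1.118 × 10⁻⁵ × r × N²
188300 = 1.118 × 10⁻⁵ × r × (30706)²
r = 188300 / (1.118 × 10⁻⁵ × 942,858,436) = 188300 / 10541.16 ≈ 17.863 cm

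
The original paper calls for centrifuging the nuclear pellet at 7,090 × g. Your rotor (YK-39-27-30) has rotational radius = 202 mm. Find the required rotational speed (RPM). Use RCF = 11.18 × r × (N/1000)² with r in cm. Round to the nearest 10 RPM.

5600 RPM

r = 202 mm = 20.2 cm
7,090 = 11.18 × 20.2 × (N/1000)²
(N/1000)² = 7,090 / 225.836 = 31.39446
N = 1000 × √31.39446 ≈ 5,603.1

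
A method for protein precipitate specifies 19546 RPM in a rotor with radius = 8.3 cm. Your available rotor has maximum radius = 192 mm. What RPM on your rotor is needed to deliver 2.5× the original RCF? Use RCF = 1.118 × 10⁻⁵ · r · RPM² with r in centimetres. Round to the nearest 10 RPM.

≈ 20320 RPM

RCF_original = 1.118 × 10⁻⁵ × 8.3 × (19546)² = 1.118 × 10⁻⁵ × 8.3 × 382,046,116 ≈ 35,451.6 × g
Target RCF = 2.5 × 35,451.6 ≈ 88,629 × g
Your rotor: r = 192 mm = 19.2 cm
88,629 = 1.118 × 10⁻⁵ × 19.2 × N²
N² = 88,629 / (21.4656 × 10⁻⁵) = 412,888,529
N ≈ √412,888,529 ≈ 20,319.7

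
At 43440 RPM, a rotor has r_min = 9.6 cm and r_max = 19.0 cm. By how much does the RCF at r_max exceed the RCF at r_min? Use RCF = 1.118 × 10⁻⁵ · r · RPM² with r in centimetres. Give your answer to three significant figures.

≈ 198000 × g

ΔRCF = 1.118 × 10⁻⁵ × (r_max − r_min) × N² = 1.118 × 10⁻⁵ × 9.4 × 1,887,033,600 ≈ 198,312.1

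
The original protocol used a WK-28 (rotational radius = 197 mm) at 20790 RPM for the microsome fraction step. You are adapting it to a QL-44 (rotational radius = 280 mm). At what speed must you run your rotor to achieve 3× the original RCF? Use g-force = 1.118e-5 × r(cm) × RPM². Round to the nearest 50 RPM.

Original rotor: r = 197 mm = 19.7 cm
RCF = 1.118 × 10⁻⁵ × r × N²
RCF_original = 1.118 × 10⁻⁵ × 19.7 × (20790)² = 1.118 × 10⁻⁵ × 19.7 × 432,224,100 ≈ 95,195.6 × g
Target RCF = 3 × 95,195.6 ≈ 285,586.8 × g
Your rotor: r = 280 mm = 28.0 cm
285,586.8 = 1.118 × 10⁻⁵ × 28 × N²
N² = 285,586.8 / (31.304 × 10⁻⁵) = 912,301,303
N ≈ √912,301,303 ≈ 30,204.3

30200 RPM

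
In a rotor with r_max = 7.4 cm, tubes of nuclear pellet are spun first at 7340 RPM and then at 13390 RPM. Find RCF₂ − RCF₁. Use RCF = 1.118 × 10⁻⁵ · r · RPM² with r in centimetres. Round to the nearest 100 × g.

10400 g

RCF₁ = 1.118 × 10⁻⁵ × 7.4 × (7340)² = 1.118 × 10⁻⁵ × 7.4 × 53,875,600 ≈ 4,457.2 × g
RCF₂ = 1.118 × 10⁻⁵ × 7.4 × (13390)² = 1.118 × 10⁻⁵ × 7.4 × 179,292,100 ≈ 14,833.2 × g
Increase = 14,833.2 − 4,457.2 = 10,376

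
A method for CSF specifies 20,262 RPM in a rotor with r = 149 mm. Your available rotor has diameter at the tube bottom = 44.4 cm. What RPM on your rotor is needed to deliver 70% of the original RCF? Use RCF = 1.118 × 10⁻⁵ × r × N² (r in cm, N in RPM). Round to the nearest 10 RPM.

Original rotor: r = 149 mm = 14.9 cm
RCF_original = 1.118 × 10⁻⁵ × 14.9 × (20262)² = 1.118 × 10⁻⁵ × 14.9 × 410,548,644 ≈ 68,390 × g
Target RCF = 0.7 × 68,390 ≈ 47,873 × g
Your rotor: r = 44.4 / 2 = 22.2 cm
47,873 = 1.118 × 10⁻⁵ × 22.2 × N²
N² = 47,873 / (24.8196 × 10⁻⁵) = 192,883,850
N ≈ √192,883,850 ≈ 13,888.3

≈ 13890 RPM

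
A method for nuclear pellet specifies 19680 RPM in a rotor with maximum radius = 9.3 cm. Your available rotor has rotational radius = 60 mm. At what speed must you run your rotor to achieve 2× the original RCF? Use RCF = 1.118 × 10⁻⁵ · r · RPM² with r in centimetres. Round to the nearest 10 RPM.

≈ 34650 RPM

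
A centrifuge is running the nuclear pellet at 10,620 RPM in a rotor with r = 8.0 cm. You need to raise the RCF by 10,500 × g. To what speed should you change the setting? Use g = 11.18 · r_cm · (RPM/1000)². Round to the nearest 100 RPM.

≈ 15200 RPM

Current RCF = 11.18 × 8 × (10.62)² = 11.18 × 8 × 112.7844 ≈ 10,087.4 × g
Target RCF = 10,087.4 + 10,500 = 20,587.4 × g
(N/1000)² = 20,587.4 / 89.44 = 230.1811
N = 1000 × √230.1811 ≈ 15,171.7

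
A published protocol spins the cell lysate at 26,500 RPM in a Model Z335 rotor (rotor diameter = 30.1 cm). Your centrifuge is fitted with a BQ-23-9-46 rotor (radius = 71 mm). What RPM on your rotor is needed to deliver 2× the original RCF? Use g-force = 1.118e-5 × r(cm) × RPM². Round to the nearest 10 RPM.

Original rotor: r = 30.1 / 2 = 15.05 cm
RCF_original = 1.118 × 10⁻⁵ × 15.05 × (26500)² = 1.118 × 10⁻⁵ × 15.05 × 702,250,000 ≈ 118,159.9 × g
Target RCF = 2 × 118,159.9 ≈ 236,319.8 × g
Your rotor: r = 71 mm = 7.1 cm
236,319.8 = 1.118 × 10⁻⁵ × 7.1 × N²
N² = 236,319.8 / (7.9378 × 10⁻⁵) = 2,977,144,801
N ≈ √2,977,144,801 ≈ 54,563.2

54560 RPM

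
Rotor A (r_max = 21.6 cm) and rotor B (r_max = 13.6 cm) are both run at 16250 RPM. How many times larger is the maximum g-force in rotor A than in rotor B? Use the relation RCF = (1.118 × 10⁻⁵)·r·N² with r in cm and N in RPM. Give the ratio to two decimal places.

1.59

At fixed N, RCF ∝ r, so RCF_A/RCF_B = r_A/r_B = 21.6 / 13.6 = 1.5882.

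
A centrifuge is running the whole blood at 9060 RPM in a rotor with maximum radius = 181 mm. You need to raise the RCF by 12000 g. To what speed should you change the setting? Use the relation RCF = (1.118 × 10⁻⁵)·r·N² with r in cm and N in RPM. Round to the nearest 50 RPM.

r = 181 mm = 18.1 cm
Current RCF = 1.118 × 10⁻⁵ × 18.1 × (9060)² = 1.118 × 10⁻⁵ × 18.1 × 82,083,600 ≈ 16,610.3 × g
Target RCF = 16,610.3 + 12,000 = 28,610.3 × g
N² = 28,610.3 / (20.2358 × 10⁻⁵) = 141,384,576
N ≈ √141,384,576 ≈ 11,890.5

≈ 11900 RPM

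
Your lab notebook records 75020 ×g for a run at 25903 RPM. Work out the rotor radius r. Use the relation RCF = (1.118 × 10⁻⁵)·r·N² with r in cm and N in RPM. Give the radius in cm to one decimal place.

RCF = 1.118 × 10⁻⁵ × r × N²
75020 = 1.118 × 10⁻⁵ × r × (25903)²
r = 75020 / (1.118 × 10⁻⁵ × 670,965,409) = 75020 / 7501.393 ≈ 10.001 cm

10.0 cm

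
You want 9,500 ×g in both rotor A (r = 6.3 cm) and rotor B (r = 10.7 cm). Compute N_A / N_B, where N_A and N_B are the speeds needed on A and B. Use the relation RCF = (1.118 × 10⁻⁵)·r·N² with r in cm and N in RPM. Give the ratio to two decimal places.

1.30

At fixed RCF, N ∝ 1/√r, so N_A/N_B = √(r_B/r_A) = √(10.7/6.3) = √1.698413 = 1.3032.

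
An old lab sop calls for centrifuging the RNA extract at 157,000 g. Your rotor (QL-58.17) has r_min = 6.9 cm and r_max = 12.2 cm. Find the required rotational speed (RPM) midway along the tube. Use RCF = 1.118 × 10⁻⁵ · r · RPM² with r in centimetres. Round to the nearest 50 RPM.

38350 RPM

r_avg = (6.9 + 12.2) / 2 = 9.55 cm
157,000 = 1.118 × 10⁻⁵ × 9.55 × N²
N² = 157,000 / (10.6769 × 10⁻⁵) = 1,470,464,273
N ≈ √1,470,464,273 ≈ 38,346.6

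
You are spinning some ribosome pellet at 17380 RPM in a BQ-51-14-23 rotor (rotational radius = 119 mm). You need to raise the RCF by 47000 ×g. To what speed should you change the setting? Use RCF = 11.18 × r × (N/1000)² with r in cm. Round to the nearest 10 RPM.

≈ 25600 RPM

r = 119 mm = 11.9 cm
Current RCF = 11.18 × 11.9 × (17.38)² = 11.18 × 11.9 × 302.0644 ≈ 40,187.3 × g
Target RCF = 40,187.3 + 47,000 = 87,187.3 × g
(N/1000)² = 87,187.3 / 133.042 = 655.3367
N = 1000 × √655.3367 ≈ 25,599.5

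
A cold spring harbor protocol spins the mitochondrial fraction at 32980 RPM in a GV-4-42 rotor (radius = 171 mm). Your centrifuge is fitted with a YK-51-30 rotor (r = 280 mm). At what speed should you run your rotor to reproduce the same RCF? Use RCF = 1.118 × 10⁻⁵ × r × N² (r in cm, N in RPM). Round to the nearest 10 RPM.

25770 RPM

Original rotor: r = 171 mm = 17.1 cm
RCF_original = 1.118 × 10⁻⁵ × 17.1 × (32980)² = 1.118 × 10⁻⁵ × 17.1 × 1,087,680,400 ≈ 207,940.6 × g
Your rotor: r = 280 mm = 28.0 cm
207,940.6 = 1.118 × 10⁻⁵ × 28 × N²
N² = 207,940.6 / (31.304 × 10⁻⁵) = 664,262,075
N ≈ √664,262,075 ≈ 25,773.3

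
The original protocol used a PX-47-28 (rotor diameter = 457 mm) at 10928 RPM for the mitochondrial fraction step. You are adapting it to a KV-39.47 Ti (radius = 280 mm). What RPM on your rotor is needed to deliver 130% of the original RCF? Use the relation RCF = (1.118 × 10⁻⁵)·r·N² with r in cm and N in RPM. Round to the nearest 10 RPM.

Original rotor: r = 457 mm / 2 = 228.5 mm = 22.85 cm
RCF = 1.118 × 10⁻⁵ × r × N²
RCF_original = 1.118 × 10⁻⁵ × 22.85 × (10928)² = 1.118 × 10⁻⁵ × 22.85 × 119,421,184 ≈ 30,507.7 × g
Target RCF = 1.3 × 30,507.7 ≈ 39,660 × g
Your rotor: r = 280 mm = 28.0 cm
39,660 = 1.118 × 10⁻⁵ × 28 × N²
N² = 39,660 / (31.304 × 10⁻⁵) = 126,693,074
N ≈ √126,693,074 ≈ 11,255.8

11260 RPM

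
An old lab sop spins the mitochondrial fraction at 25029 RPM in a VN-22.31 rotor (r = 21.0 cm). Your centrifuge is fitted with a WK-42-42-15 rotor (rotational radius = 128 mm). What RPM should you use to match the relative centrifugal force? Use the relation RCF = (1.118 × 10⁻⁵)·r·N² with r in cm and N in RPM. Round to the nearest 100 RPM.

RCF_original = 1.118 × 10⁻⁵ × 21 × (25029)² = 1.118 × 10⁻⁵ × 21 × 626,450,841 ≈ 147,078.1 × g
Your rotor: r = 128 mm = 12.8 cm
147,078.1 = 1.118 × 10⁻⁵ × 12.8 × N²
N² = 147,078.1 / (14.3104 × 10⁻⁵) = 1,027,770,712
N ≈ √1,027,770,712 ≈ 32,058.9

32100 RPM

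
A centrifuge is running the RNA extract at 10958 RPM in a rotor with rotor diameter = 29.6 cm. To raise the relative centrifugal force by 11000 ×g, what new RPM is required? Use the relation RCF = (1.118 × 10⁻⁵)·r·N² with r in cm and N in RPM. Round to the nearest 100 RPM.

N₂ ≈ 13700 RPM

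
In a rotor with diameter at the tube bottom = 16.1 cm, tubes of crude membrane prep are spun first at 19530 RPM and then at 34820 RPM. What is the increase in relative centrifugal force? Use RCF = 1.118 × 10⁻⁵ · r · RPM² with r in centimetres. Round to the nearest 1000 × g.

r = 16.1 / 2 = 8.05 cm
RCF₁ = 1.118 × 10⁻⁵ × 8.05 × (19530)² = 1.118 × 10⁻⁵ × 8.05 × 381,420,900 ≈ 34,327.5 × g
RCF₂ = 1.118 × 10⁻⁵ × 8.05 × (34820)² = 1.118 × 10⁻⁵ × 8.05 × 1,212,432,400 ≈ 109,117.7 × g
Increase = 109,117.7 − 34,327.5 = 74,790.2

75000 g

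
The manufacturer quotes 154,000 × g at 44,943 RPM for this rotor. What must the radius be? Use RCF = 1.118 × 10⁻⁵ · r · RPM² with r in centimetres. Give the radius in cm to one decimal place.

154000 = 1.118 × 10⁻⁵ × r × (44943)²
r = 154000 / (1.118 × 10⁻⁵ × 2,019,873,249) = 154000 / 22582.18 ≈ 6.820 cm

r ≈ 6.8 cm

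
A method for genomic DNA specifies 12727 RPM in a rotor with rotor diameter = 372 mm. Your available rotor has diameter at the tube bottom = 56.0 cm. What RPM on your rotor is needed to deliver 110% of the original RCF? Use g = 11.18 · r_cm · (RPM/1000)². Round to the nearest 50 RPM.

Original rotor: r = 372 mm / 2 = 186 mm = 18.6 cm
RCF_original = 11.18 × 18.6 × (12.727)² = 11.18 × 18.6 × 161.976529 ≈ 33,682.7 × g
Target RCF = 1.1 × 33,682.7 ≈ 37,051 × g
Your rotor: r = 56.0 / 2 = 28 cm
37,051 = 11.18 × 28 × (N/1000)²
(N/1000)² = 37,051 / 313.04 = 118.3587
N = 1000 × √118.3587 ≈ 10,879.3

10900 RPM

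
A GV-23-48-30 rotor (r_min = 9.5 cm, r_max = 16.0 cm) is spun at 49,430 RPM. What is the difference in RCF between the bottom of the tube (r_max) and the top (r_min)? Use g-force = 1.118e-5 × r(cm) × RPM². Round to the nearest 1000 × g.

RCF_max = 1.118 × 10⁻⁵ × 16 × (49430)² = 1.118 × 10⁻⁵ × 16 × 2,443,324,900 ≈ 437,062 × g
RCF_min = 1.118 × 10⁻⁵ × 9.5 × (49430)² = 1.118 × 10⁻⁵ × 9.5 × 2,443,324,900 ≈ 259,505.5 × g
ΔRCF = 437,062 − 259,505.5 = 177,556.5

178000 x g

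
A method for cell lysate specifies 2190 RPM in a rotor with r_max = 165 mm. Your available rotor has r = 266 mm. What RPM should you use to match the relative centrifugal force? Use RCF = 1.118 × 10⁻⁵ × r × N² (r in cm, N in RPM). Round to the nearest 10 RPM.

1720 RPM

Original rotor: r = 165 mm = 16.5 cm
RCF_original = 1.118 × 10⁻⁵ × 16.5 × (2190)² = 1.118 × 10⁻⁵ × 16.5 × 4,796,100 ≈ 884.7 × g
Your rotor: r = 266 mm = 26.6 cm
884.7 = 1.118 × 10⁻⁵ × 26.6 × N²
N² = 884.7 / (29.7388 × 10⁻⁵) = 2,974,901
N ≈ √2,974,901 ≈ 1,724.8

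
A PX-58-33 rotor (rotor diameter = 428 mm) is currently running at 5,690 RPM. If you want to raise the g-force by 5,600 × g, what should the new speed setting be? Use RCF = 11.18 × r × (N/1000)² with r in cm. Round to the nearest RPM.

N₂ ≈ 7469 RPM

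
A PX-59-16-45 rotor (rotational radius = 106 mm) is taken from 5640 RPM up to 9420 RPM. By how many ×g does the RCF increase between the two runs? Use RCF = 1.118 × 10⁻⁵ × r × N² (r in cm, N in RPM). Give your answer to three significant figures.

6750 ×g

r = 106 mm = 10.6 cm
RCF₁ = 1.118 × 10⁻⁵ × 10.6 × (5640)² = 1.118 × 10⁻⁵ × 10.6 × 31,809,600 ≈ 3,769.7 × g
RCF₂ = 1.118 × 10⁻⁵ × 10.6 × (9420)² = 1.118 × 10⁻⁵ × 10.6 × 88,736,400 ≈ 10,516 × g
Increase = 10,516 − 3,769.7 = 6,746.3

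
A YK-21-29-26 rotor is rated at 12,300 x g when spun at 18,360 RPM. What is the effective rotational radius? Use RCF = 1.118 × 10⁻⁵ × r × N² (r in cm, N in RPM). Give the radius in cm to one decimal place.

RCF = 1.118 × 10⁻⁵ × r × N²
12300 = 1.118 × 10⁻⁵ × r × (18360)²
r = 12300 / (1.118 × 10⁻⁵ × 337,089,600) = 12300 / 3768.662 ≈ 3.264 cm

≈ 3.3 cm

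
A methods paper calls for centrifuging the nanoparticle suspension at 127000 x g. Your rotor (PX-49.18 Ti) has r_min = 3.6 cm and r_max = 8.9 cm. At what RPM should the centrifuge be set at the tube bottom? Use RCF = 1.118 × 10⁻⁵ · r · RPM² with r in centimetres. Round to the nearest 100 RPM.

≈ 35700 RPM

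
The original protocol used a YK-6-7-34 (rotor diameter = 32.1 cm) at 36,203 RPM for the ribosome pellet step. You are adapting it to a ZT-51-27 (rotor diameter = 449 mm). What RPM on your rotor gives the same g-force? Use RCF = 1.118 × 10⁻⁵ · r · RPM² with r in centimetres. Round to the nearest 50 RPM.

≈ 30600 RPM

Original rotor: r = 32.1 / 2 = 16.05 cm
RCF_original = 1.118 × 10⁻⁵ × 16.05 × (36203)² = 1.118 × 10⁻⁵ × 16.05 × 1,310,657,209 ≈ 235,183 × g
Your rotor: r = 449 mm / 2 = 224.5 mm = 22.45 cm
235,183 = 1.118 × 10⁻⁵ × 22.45 × N²
N² = 235,183 / (25.0991 × 10⁻⁵) = 937,017,662
N ≈ √937,017,662 ≈ 30,610.7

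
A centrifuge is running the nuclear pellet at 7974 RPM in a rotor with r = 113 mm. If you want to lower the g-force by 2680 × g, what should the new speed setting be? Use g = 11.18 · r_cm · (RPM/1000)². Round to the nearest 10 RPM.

6510 RPM

r = 113 mm = 11.3 cm
Current RCF = 11.18 × 11.3 × (7.974)² = 11.18 × 11.3 × 63.584676 ≈ 8,032.9 × g
Target RCF = 8,032.9 − 2,680 = 5,352.9 × g
(N/1000)² = 5,352.9 / 126.334 = 42.37102
N = 1000 × √42.37102 ≈ 6,509.3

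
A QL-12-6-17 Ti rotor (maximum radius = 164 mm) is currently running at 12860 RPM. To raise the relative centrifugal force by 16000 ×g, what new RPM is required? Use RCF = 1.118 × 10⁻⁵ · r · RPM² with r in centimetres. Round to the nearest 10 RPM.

≈ 15890 RPM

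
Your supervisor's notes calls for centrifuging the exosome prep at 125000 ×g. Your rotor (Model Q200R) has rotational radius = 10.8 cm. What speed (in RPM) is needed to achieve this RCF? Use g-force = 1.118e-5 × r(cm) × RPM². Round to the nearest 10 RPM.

125,000 = 1.118 × 10⁻⁵ × 10.8 × N²
N² = 125,000 / (12.0744 × 10⁻⁵) = 1,035,248,128
N ≈ √1,035,248,128 ≈ 32,175.3

≈ 32180 RPM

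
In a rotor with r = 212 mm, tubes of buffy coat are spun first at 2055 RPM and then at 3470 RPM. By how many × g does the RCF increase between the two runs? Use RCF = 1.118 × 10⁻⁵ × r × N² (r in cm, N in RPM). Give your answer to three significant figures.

r = 212 mm = 21.2 cm
RCF₁ = 1.118 × 10⁻⁵ × 21.2 × (2055)² = 1.118 × 10⁻⁵ × 21.2 × 4,223,025 ≈ 1,000.9 × g
RCF₂ = 1.118 × 10⁻⁵ × 21.2 × (3470)² = 1.118 × 10⁻⁵ × 21.2 × 12,040,900 ≈ 2,853.9 × g
Increase = 2,853.9 − 1,000.9 = 1,853

≈ 1850 × g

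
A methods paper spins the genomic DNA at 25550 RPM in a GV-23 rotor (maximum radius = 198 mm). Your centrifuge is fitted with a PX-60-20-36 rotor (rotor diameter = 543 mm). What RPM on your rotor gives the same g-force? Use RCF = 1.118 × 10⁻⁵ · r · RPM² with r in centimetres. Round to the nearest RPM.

≈ 21819 RPM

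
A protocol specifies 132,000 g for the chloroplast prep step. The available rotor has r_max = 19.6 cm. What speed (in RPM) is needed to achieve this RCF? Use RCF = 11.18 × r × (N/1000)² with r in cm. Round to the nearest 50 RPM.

≈ 24550 RPM

132,000 = 11.18 × 19.6 × (N/1000)²
(N/1000)² = 132,000 / 219.128 = 602.3876
N = 1000 × √602.3876 ≈ 24,543.6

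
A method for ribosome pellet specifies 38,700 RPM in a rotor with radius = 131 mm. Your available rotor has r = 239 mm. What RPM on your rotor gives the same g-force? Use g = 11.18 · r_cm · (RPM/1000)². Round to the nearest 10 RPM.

28650 RPM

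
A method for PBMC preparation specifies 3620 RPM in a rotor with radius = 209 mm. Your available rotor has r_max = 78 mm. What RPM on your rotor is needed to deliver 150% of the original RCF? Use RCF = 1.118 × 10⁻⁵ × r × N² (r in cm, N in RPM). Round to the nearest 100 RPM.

Original rotor: r = 209 mm = 20.9 cm
RCF_original = 1.118 × 10⁻⁵ × 20.9 × (3620)² = 1.118 × 10⁻⁵ × 20.9 × 13,104,400 ≈ 3,062 × g
Target RCF = 1.5 × 3,062 ≈ 4,593 × g
Your rotor: r = 78 mm = 7.8 cm
4,593 = 1.118 × 10⁻⁵ × 7.8 × N²
N² = 4,593 / (8.7204 × 10⁻⁵) = 52,669,602
N ≈ √52,669,602 ≈ 7,257.4

≈ 7300 RPM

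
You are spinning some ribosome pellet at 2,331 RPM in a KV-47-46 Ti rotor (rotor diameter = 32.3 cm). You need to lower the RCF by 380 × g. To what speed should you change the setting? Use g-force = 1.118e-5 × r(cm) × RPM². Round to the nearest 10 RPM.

N₂ ≈ 1820 RPM

r = 32.3 / 2 = 16.15 cm
Current RCF = 1.118 × 10⁻⁵ × 16.15 × (2331)² = 1.118 × 10⁻⁵ × 16.15 × 5,433,561 ≈ 981.1 × g
Target RCF = 981.1 − 380 = 601.1 × g
N² = 601.1 / (18.0557 × 10⁻⁵) = 3,329,143
N ≈ √3,329,143 ≈ 1,824.6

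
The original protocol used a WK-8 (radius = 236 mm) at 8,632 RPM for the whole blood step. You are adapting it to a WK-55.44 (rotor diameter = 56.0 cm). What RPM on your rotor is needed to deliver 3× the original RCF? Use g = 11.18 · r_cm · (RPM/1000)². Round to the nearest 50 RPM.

≈ 13750 RPM

Original rotor: r = 236 mm = 23.6 cm
RCF_original = 11.18 × 23.6 × (8.632)² = 11.18 × 23.6 × 74.511424 ≈ 19,659.7 × g
Target RCF = 3 × 19,659.7 ≈ 58,979.1 × g
Your rotor: r = 56.0 / 2 = 28 cm
58,979.1 = 11.18 × 28 × (N/1000)²
(N/1000)² = 58,979.1 / 313.04 = 188.4076
N = 1000 × √188.4076 ≈ 13,726.2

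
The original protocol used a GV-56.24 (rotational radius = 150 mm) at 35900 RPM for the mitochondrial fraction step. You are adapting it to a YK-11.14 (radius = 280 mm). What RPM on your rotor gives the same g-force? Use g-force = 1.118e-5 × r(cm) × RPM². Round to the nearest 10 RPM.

Original rotor: r = 150 mm = 15.0 cm
RCF = 1.118 × 10⁻⁵ × r × N²
RCF_original = 1.118 × 10⁻⁵ × 15 × (35900)² = 1.118 × 10⁻⁵ × 15 × 1,288,810,000 ≈ 216,133.4 × g
Your rotor: r = 280 mm = 28.0 cm
216,133.4 = 1.118 × 10⁻⁵ × 28 × N²
N² = 216,133.4 / (31.304 × 10⁻⁵) = 690,433,810
N ≈ √690,433,810 ≈ 26,276.1

≈ 26280 RPM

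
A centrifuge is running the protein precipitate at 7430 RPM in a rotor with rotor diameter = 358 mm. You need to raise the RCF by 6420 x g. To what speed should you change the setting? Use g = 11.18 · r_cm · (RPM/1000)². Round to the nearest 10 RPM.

r = 358 mm / 2 = 179 mm = 17.9 cm
Current RCF = 11.18 × 17.9 × (7.43)² = 11.18 × 17.9 × 55.2049 ≈ 11,047.7 × g
Target RCF = 11,047.7 + 6,420 = 17,467.7 × g
(N/1000)² = 17,467.7 / 200.122 = 87.28526
N = 1000 × √87.28526 ≈ 9,342.7

≈ 9340 RPM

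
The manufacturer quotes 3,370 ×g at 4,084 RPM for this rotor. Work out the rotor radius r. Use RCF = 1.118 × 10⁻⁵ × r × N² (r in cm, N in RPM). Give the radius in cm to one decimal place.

3370 = 1.118 × 10⁻⁵ × r × (4084)²
r = 3370 / (1.118 × 10⁻⁵ × 16,679,056) = 3370 / 186.4718 ≈ 18.072 cm

r ≈ 18.1 cm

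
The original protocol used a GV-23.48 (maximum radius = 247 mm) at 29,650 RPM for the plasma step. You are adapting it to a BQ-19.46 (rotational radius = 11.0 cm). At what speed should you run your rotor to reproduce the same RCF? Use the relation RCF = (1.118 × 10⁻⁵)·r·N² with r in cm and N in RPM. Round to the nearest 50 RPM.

≈ 44450 RPM

Original rotor: r = 247 mm = 24.7 cm
RCF_original = 1.118 × 10⁻⁵ × 24.7 × (29650)² = 1.118 × 10⁻⁵ × 24.7 × 879,122,500 ≈ 242,766.2 × g
242,766.2 = 1.118 × 10⁻⁵ × 11 × N²
N² = 242,766.2 / (12.298 × 10⁻⁵) = 1,974,029,924
N ≈ √1,974,029,924 ≈ 44,430.1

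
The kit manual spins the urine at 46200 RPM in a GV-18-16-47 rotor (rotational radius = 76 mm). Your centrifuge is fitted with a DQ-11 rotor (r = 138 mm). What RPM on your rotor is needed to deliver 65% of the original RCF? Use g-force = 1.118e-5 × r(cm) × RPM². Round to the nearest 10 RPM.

27640 RPM

Original rotor: r = 76 mm = 7.6 cm
RCF_original = 1.118 × 10⁻⁵ × 7.6 × (46200)² = 1.118 × 10⁻⁵ × 7.6 × 2,134,440,000 ≈ 181,359.1 × g
Target RCF = 0.65 × 181,359.1 ≈ 117,883.4 × g
Your rotor: r = 138 mm = 13.8 cm
117,883.4 = 1.118 × 10⁻⁵ × 13.8 × N²
N² = 117,883.4 / (15.4284 × 10⁻⁵) = 764,067,564
N ≈ √764,067,564 ≈ 27,641.8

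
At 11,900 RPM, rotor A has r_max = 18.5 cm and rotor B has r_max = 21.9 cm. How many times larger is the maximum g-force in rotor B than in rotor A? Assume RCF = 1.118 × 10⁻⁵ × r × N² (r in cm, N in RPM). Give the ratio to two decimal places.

1.18

At fixed N, RCF ∝ r, so RCF_B/RCF_A = r_B/r_A = 21.9 / 18.5 = 1.1838.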